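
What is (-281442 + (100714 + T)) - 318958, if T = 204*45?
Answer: -490506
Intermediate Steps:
T = 9180
(-281442 + (100714 + T)) - 318958 = (-281442 + (100714 + 9180)) - 318958 = (-281442 + 109894) - 318958 = -171548 - 318958 = -490506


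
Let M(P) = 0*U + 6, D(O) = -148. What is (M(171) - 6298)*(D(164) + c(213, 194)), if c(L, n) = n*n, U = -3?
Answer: -235874496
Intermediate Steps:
c(L, n) = n**2
M(P) = 6 (M(P) = 0*(-3) + 6 = 0 + 6 = 6)
(M(171) - 6298)*(D(164) + c(213, 194)) = (6 - 6298)*(-148 + 194**2) = -6292*(-148 + 37636) = -6292*37488 = -235874496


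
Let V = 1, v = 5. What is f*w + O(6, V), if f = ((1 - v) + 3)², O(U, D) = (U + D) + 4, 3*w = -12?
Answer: 7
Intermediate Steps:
w = -4 (w = (⅓)*(-12) = -4)
O(U, D) = 4 + D + U (O(U, D) = (D + U) + 4 = 4 + D + U)
f = 1 (f = ((1 - 1*5) + 3)² = ((1 - 5) + 3)² = (-4 + 3)² = (-1)² = 1)
f*w + O(6, V) = 1*(-4) + (4 + 1 + 6) = -4 + 11 = 7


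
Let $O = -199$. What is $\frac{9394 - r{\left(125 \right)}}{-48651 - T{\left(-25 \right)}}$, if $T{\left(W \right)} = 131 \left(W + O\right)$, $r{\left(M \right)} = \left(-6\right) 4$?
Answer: $- \frac{9418}{19307} \approx -0.4878$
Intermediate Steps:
$r{\left(M \right)} = -24$
$T{\left(W \right)} = -26069 + 131 W$ ($T{\left(W \right)} = 131 \left(W - 199\right) = 131 \left(-199 + W\right) = -26069 + 131 W$)
$\frac{9394 - r{\left(125 \right)}}{-48651 - T{\left(-25 \right)}} = \frac{9394 - -24}{-48651 - \left(-26069 + 131 \left(-25\right)\right)} = \frac{9394 + 24}{-48651 - \left(-26069 - 3275\right)} = \frac{9418}{-48651 - -29344} = \frac{9418}{-48651 + 29344} = \frac{9418}{-19307} = 9418 \left(- \frac{1}{19307}\right) = - \frac{9418}{19307}$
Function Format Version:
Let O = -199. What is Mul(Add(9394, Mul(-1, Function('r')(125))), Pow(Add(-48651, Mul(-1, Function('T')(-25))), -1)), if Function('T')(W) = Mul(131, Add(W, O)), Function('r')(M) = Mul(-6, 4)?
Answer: Rational(-9418, 19307) ≈ -0.48780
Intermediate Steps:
Function('r')(M) = -24
Function('T')(W) = Add(-26069, Mul(131, W)) (Function('T')(W) = Mul(131, Add(W, -199)) = Mul(131, Add(-199, W)) = Add(-26069, Mul(131, W)))
Mul(Add(9394, Mul(-1, Function('r')(125))), Pow(Add(-48651, Mul(-1, Function('T')(-25))), -1)) = Mul(Add(9394, Mul(-1, -24)), Pow(Add(-48651, Mul(-1, Add(-26069, Mul(131, -25)))), -1)) = Mul(Add(9394, 24), Pow(Add(-48651, Mul(-1, Add(-26069, -3275))), -1)) = Mul(9418, Pow(Add(-48651, Mul(-1, -29344)), -1)) = Mul(9418, Pow(Add(-48651, 29344), -1)) = Mul(9418, Pow(-19307, -1)) = Mul(9418, Rational(-1, 19307)) = Rational(-9418, 19307)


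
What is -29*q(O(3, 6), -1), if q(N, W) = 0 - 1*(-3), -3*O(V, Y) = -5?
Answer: -87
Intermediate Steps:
O(V, Y) = 5/3 (O(V, Y) = -⅓*(-5) = 5/3)
q(N, W) = 3 (q(N, W) = 0 + 3 = 3)
-29*q(O(3, 6), -1) = -29*3 = -87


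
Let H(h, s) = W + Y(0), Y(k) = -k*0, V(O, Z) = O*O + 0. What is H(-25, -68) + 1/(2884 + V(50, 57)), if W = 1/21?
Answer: 5405/113064 ≈ 0.047805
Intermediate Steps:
V(O, Z) = O² (V(O, Z) = O² + 0 = O²)
W = 1/21 ≈ 0.047619
Y(k) = 0
H(h, s) = 1/21 (H(h, s) = 1/21 + 0 = 1/21)
H(-25, -68) + 1/(2884 + V(50, 57)) = 1/21 + 1/(2884 + 50²) = 1/21 + 1/(2884 + 2500) = 1/21 + 1/5384 = 5405/113064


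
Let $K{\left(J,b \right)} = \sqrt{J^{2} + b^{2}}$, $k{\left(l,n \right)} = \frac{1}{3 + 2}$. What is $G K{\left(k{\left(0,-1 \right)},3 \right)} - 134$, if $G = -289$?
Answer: $-134 - \frac{289 \sqrt{226}}{5} \approx -1002.9$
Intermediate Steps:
$k{\left(l,n \right)} = \frac{1}{5}$
$G K{\left(k{\left(0,-1 \right)},3 \right)} - 134 = - 289 \sqrt{\left(\frac{1}{5}\right)^{2} + 3^{2}} - 134 = - 289 \sqrt{\frac{1}{25} + 9} - 134 = - 289 \sqrt{\frac{226}{25}} - 134 = - 289 \frac{\sqrt{226}}{5} - 134 = - \frac{289 \sqrt{226}}{5} - 134 = -134 - \frac{289 \sqrt{226}}{5}$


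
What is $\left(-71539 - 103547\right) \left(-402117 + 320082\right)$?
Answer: $14363180010$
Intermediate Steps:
$\left(-71539 - 103547\right) \left(-402117 + 320082\right) = \left(-175086\right) \left(-82035\right) = 14363180010$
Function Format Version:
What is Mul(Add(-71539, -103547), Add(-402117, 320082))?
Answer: 14363180010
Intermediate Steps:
Mul(Add(-71539, -103547), Add(-402117, 320082)) = Mul(-175086, -82035) = 14363180010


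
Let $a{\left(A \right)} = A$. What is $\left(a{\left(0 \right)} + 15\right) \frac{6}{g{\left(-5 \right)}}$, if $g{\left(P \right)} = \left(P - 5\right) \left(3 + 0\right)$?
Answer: $-3$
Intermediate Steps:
$g{\left(P \right)} = -15 + 3 P$ ($g{\left(P \right)} = \left(-5 + P\right) 3 = -15 + 3 P$)
$\left(a{\left(0 \right)} + 15\right) \frac{6}{g{\left(-5 \right)}} = \left(0 + 15\right) \frac{6}{-15 + 3 \left(-5\right)} = 15 \frac{6}{-15 - 15} = 15 \frac{6}{-30} = 15 \cdot 6 \left(- \frac{1}{30}\right) = 15 \left(- \frac{1}{5}\right) = -3$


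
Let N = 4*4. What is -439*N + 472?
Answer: -6552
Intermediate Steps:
N = 16
-439*N + 472 = -439*16 + 472 = -7024 + 472 = -6552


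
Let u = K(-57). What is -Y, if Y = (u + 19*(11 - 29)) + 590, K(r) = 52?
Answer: -300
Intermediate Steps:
u = 52
Y = 300 (Y = (52 + 19*(11 - 29)) + 590 = (52 + 19*(-18)) + 590 = (52 - 342) + 590 = -290 + 590 = 300)
-Y = -1*300 = -300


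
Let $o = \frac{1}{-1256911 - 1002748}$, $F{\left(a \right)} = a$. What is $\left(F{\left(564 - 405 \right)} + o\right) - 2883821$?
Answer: $- \frac{6516092791259}{2259659} \approx -2.8837 \cdot 10^{6}$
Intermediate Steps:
$o = - \frac{1}{2259659}$ ($o = \frac{1}{-2259659} = - \frac{1}{2259659} \approx -4.4254 \cdot 10^{-7}$)
$\left(F{\left(564 - 405 \right)} + o\right) - 2883821 = \left(\left(564 - 405\right) - \frac{1}{2259659}\right) - 2883821 = \left(159 - \frac{1}{2259659}\right) - 2883821 = \frac{359285780}{2259659} - 2883821 = - \frac{6516092791259}{2259659}$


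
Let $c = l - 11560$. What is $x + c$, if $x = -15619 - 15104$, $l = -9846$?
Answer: $-52129$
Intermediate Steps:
$x = -30723$ ($x = -15619 - 15104 = -30723$)
$c = -21406$ ($c = -9846 - 11560 = -21406$)
$x + c = -30723 - 21406 = -52129$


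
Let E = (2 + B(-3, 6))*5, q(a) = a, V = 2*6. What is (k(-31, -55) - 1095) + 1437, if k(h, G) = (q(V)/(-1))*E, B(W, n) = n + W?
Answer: 42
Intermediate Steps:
B(W, n) = W + n
V = 12
E = 25 (E = (2 + (-3 + 6))*5 = (2 + 3)*5 = 5*5 = 25)
k(h, G) = -300 (k(h, G) = (12/(-1))*25 = -1*12*25 = -12*25 = -300)
(k(-31, -55) - 1095) + 1437 = (-300 - 1095) + 1437 = -1395 + 1437 = 42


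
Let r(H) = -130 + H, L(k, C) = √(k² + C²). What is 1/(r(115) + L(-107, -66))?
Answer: 3/3116 + √15805/15580 ≈ 0.0090320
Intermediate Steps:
L(k, C) = √(C² + k²)
1/(r(115) + L(-107, -66)) = 1/((-130 + 115) + √((-66)² + (-107)²)) = 1/(-15 + √(4356 + 11449)) = 1/(-15 + √15805)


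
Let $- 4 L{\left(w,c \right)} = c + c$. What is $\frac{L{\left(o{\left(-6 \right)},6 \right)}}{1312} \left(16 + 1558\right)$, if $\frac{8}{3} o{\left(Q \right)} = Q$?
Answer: $- \frac{2361}{656} \approx -3.5991$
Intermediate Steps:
$o{\left(Q \right)} = \frac{3 Q}{8}$
$L{\left(w,c \right)} = - \frac{c}{2}$ ($L{\left(w,c \right)} = - \frac{c + c}{4} = - \frac{2 c}{4} = - \frac{c}{2}$)
$\frac{L{\left(o{\left(-6 \right)},6 \right)}}{1312} \left(16 + 1558\right) = \frac{\left(- \frac{1}{2}\right) 6}{1312} \left(16 + 1558\right) = \left(-3\right) \frac{1}{1312} \cdot 1574 = \left(- \frac{3}{1312}\right) 1574 = - \frac{2361}{656}$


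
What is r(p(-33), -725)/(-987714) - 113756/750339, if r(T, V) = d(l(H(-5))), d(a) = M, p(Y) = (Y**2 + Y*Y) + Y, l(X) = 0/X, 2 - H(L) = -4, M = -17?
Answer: -12482848669/82346703894 ≈ -0.15159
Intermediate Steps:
H(L) = 6 (H(L) = 2 - 1*(-4) = 2 + 4 = 6)
l(X) = 0
p(Y) = Y + 2*Y**2 (p(Y) = (Y**2 + Y**2) + Y = 2*Y**2 + Y = Y + 2*Y**2)
d(a) = -17
r(T, V) = -17
r(p(-33), -725)/(-987714) - 113756/750339 = -17/(-987714) - 113756/750339 = -17*(-1/987714) - 113756*1/750339 = 17/987714 - 113756/750339 = -12482848669/82346703894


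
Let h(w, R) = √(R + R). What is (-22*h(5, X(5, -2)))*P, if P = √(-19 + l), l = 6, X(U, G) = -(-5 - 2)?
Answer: -22*I*√182 ≈ -296.8*I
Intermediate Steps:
X(U, G) = 7 (X(U, G) = -1*(-7) = 7)
h(w, R) = √2*√R (h(w, R) = √(2*R) = √2*√R)
P = I*√13 (P = √(-19 + 6) = √(-13) = I*√13 ≈ 3.6056*I)
(-22*h(5, X(5, -2)))*P = (-22*√2*√7)*(I*√13) = (-22*√14)*(I*√13) = -22*I*√182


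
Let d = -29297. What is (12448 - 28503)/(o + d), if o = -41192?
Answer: 16055/70489 ≈ 0.22777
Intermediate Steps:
(12448 - 28503)/(o + d) = (12448 - 28503)/(-41192 - 29297) = -16055/(-70489) = -16055*(-1/70489) = 16055/70489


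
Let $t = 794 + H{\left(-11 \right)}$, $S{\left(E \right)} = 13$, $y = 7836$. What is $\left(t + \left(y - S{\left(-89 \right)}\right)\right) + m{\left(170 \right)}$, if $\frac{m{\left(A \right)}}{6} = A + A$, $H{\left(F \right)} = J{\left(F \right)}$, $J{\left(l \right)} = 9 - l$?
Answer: $10677$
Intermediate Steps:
$H{\left(F \right)} = 9 - F$
$m{\left(A \right)} = 12 A$ ($m{\left(A \right)} = 6 \left(A + A\right) = 6 \cdot 2 A = 12 A$)
$t = 814$ ($t = 794 + \left(9 - -11\right) = 794 + \left(9 + 11\right) = 794 + 20 = 814$)
$\left(t + \left(y - S{\left(-89 \right)}\right)\right) + m{\left(170 \right)} = \left(814 + \left(7836 - 13\right)\right) + 12 \cdot 170 = \left(814 + \left(7836 - 13\right)\right) + 2040 = \left(814 + 7823\right) + 2040 = 8637 + 2040 = 10677$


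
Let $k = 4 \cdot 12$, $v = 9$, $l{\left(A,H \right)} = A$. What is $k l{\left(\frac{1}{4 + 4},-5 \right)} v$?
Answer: $54$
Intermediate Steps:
$k = 48$
$k l{\left(\frac{1}{4 + 4},-5 \right)} v = \frac{48}{4 + 4} \cdot 9 = \frac{48}{8} \cdot 9 = 48 \cdot \frac{1}{8} \cdot 9 = 6 \cdot 9 = 54$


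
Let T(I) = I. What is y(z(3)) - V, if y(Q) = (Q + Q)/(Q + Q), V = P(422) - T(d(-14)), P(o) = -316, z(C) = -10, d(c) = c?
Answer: 303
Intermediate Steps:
V = -302 (V = -316 - 1*(-14) = -316 + 14 = -302)
y(Q) = 1 (y(Q) = (2*Q)/((2*Q)) = (2*Q)*(1/(2*Q)) = 1)
y(z(3)) - V = 1 - 1*(-302) = 1 + 302 = 303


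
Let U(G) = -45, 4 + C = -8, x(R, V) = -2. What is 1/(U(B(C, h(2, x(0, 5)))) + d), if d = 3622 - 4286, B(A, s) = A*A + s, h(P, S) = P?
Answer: -1/709 ≈ -0.0014104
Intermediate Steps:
C = -12 (C = -4 - 8 = -12)
B(A, s) = s + A² (B(A, s) = A² + s = s + A²)
d = -664
1/(U(B(C, h(2, x(0, 5)))) + d) = 1/(-45 - 664) = 1/(-709) = -1/709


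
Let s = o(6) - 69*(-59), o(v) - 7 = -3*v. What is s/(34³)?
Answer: 1015/9826 ≈ 0.10330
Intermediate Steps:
o(v) = 7 - 3*v
s = 4060 (s = (7 - 3*6) - 69*(-59) = (7 - 18) + 4071 = -11 + 4071 = 4060)
s/(34³) = 4060/(34³) = 4060/39304 = 4060*(1/39304) = 1015/9826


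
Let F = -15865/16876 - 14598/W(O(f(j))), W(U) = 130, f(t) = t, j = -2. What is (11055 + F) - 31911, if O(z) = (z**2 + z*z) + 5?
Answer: -23001989789/1096940 ≈ -20969.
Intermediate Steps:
O(z) = 5 + 2*z**2 (O(z) = (z**2 + z**2) + 5 = 2*z**2 + 5 = 5 + 2*z**2)
F = -124209149/1096940 (F = -15865/16876 - 14598/130 = -15865*1/16876 - 14598*1/130 = -15865/16876 - 7299/65 = -124209149/1096940 ≈ -113.23)
(11055 + F) - 31911 = (11055 - 124209149/1096940) - 31911 = 12002462551/1096940 - 31911 = -23001989789/1096940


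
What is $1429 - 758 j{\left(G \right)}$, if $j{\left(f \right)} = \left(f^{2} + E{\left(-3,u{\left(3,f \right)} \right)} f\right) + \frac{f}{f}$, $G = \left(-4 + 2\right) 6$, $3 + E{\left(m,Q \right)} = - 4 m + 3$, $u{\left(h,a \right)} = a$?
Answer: $671$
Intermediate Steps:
$E{\left(m,Q \right)} = - 4 m$ ($E{\left(m,Q \right)} = -3 - \left(-3 + 4 m\right) = - 4 m$)
$G = -12$ ($G = \left(-2\right) 6 = -12$)
$j{\left(f \right)} = 1 + f^{2} + 12 f$ ($j{\left(f \right)} = \left(f^{2} + \left(-4\right) \left(-3\right) f\right) + \frac{f}{f} = \left(f^{2} + 12 f\right) + 1 = 1 + f^{2} + 12 f$)
$1429 - 758 j{\left(G \right)} = 1429 - 758 \left(1 + \left(-12\right)^{2} + 12 \left(-12\right)\right) = 1429 - 758 \left(1 + 144 - 144\right) = 1429 - 758 = 671$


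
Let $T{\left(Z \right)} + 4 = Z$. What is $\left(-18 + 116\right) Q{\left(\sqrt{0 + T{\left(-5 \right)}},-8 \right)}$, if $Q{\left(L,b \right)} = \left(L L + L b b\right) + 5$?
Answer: $-392 + 18816 i \approx -392.0 + 18816.0 i$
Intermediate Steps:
$T{\left(Z \right)} = -4 + Z$
$Q{\left(L,b \right)} = 5 + L^{2} + L b^{2}$ ($Q{\left(L,b \right)} = \left(L^{2} + L b^{2}\right) + 5 = 5 + L^{2} + L b^{2}$)
$\left(-18 + 116\right) Q{\left(\sqrt{0 + T{\left(-5 \right)}},-8 \right)} = \left(-18 + 116\right) \left(5 + \left(\sqrt{0 - 9}\right)^{2} + \sqrt{0 - 9} \left(-8\right)^{2}\right) = 98 \left(5 + \left(\sqrt{0 - 9}\right)^{2} + \sqrt{0 - 9} \cdot 64\right) = 98 \left(5 + \left(\sqrt{-9}\right)^{2} + \sqrt{-9} \cdot 64\right) = 98 \left(5 + \left(3 i\right)^{2} + 3 i 64\right) = 98 \left(5 - 9 + 192 i\right) = 98 \left(-4 + 192 i\right) = -392 + 18816 i$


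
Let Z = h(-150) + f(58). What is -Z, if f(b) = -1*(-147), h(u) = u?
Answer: 3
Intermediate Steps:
f(b) = 147
Z = -3 (Z = -150 + 147 = -3)
-Z = -1*(-3) = 3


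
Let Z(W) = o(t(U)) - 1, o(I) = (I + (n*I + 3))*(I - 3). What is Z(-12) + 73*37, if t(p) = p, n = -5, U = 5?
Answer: 2666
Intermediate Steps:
o(I) = (-3 + I)*(3 - 4*I) (o(I) = (I + (-5*I + 3))*(I - 3) = (I + (3 - 5*I))*(-3 + I) = (3 - 4*I)*(-3 + I) = (-3 + I)*(3 - 4*I))
Z(W) = -35 (Z(W) = (-9 - 4*5² + 15*5) - 1 = (-9 - 4*25 + 75) - 1 = (-9 - 100 + 75) - 1 = -34 - 1 = -35)
Z(-12) + 73*37 = -35 + 73*37 = -35 + 2701 = 2666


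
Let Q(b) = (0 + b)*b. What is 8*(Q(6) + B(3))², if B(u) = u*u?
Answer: 16200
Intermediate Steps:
Q(b) = b² (Q(b) = b*b = b²)
B(u) = u²
8*(Q(6) + B(3))² = 8*(6² + 3²)² = 8*(36 + 9)² = 8*45² = 8*2025 = 16200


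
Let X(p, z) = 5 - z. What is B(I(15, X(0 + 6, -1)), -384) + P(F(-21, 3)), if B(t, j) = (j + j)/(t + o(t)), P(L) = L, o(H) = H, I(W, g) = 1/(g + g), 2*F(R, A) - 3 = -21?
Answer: -4617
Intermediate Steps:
F(R, A) = -9 (F(R, A) = 3/2 + (1/2)*(-21) = 3/2 - 21/2 = -9)
I(W, g) = 1/(2*g)
B(t, j) = j/t (B(t, j) = (j + j)/(t + t) = (2*j)/((2*t)) = (2*j)*(1/(2*t)) = j/t)
B(I(15, X(0 + 6, -1)), -384) + P(F(-21, 3)) = -384/(1/(2*(5 - 1*(-1)))) - 9 = -384/(1/(2*(5 + 1))) - 9 = -384/((1/2)/6) - 9 = -384/((1/2)*(1/6)) - 9 = -384/1/12 - 9 = -384*12 - 9 = -4608 - 9 = -4617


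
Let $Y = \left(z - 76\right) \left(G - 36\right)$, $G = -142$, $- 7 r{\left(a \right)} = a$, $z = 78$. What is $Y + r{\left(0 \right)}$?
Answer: $-356$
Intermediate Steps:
$r{\left(a \right)} = - \frac{a}{7}$
$Y = -356$ ($Y = \left(78 - 76\right) \left(-142 - 36\right) = 2 \left(-178\right) = -356$)
$Y + r{\left(0 \right)} = -356 - 0 = -356 + 0 = -356$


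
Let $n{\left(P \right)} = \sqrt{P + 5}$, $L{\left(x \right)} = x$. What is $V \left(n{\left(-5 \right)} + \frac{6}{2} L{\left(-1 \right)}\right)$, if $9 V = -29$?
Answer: $\frac{29}{3} \approx 9.6667$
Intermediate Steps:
$V = - \frac{29}{9}$ ($V = \frac{1}{9} \left(-29\right) = - \frac{29}{9} \approx -3.2222$)
$n{\left(P \right)} = \sqrt{5 + P}$
$V \left(n{\left(-5 \right)} + \frac{6}{2} L{\left(-1 \right)}\right) = - \frac{29 \left(\sqrt{5 - 5} + \frac{6}{2} \left(-1\right)\right)}{9} = - \frac{29 \left(\sqrt{0} + 6 \cdot \frac{1}{2} \left(-1\right)\right)}{9} = - \frac{29 \left(0 + 3 \left(-1\right)\right)}{9} = - \frac{29 \left(0 - 3\right)}{9} = \left(- \frac{29}{9}\right) \left(-3\right) = \frac{29}{3}$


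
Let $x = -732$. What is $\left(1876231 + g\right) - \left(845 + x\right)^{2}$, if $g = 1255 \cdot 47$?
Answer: $1922447$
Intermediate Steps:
$g = 58985$
$\left(1876231 + g\right) - \left(845 + x\right)^{2} = \left(1876231 + 58985\right) - \left(845 - 732\right)^{2} = 1935216 - 113^{2} = 1935216 - 12769 = 1922447$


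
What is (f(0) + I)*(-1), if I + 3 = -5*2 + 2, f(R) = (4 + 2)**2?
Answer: -25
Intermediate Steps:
f(R) = 36 (f(R) = 6**2 = 36)
I = -11 (I = -3 + (-5*2 + 2) = -3 + (-10 + 2) = -3 - 8 = -11)
(f(0) + I)*(-1) = (36 - 11)*(-1) = 25*(-1) = -25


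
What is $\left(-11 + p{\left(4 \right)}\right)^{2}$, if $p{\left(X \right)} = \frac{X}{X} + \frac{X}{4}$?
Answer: $81$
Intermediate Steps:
$p{\left(X \right)} = 1 + \frac{X}{4}$ ($p{\left(X \right)} = 1 + X \frac{1}{4} = 1 + \frac{X}{4}$)
$\left(-11 + p{\left(4 \right)}\right)^{2} = \left(-11 + \left(1 + \frac{1}{4} \cdot 4\right)\right)^{2} = \left(-11 + \left(1 + 1\right)\right)^{2} = \left(-11 + 2\right)^{2} = \left(-9\right)^{2} = 81$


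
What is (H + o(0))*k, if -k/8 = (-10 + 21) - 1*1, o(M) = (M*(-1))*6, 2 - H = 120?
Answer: 9440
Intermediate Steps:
H = -118 (H = 2 - 1*120 = 2 - 120 = -118)
o(M) = -6*M (o(M) = -M*6 = -6*M)
k = -80 (k = -8*((-10 + 21) - 1*1) = -8*(11 - 1) = -8*10 = -80)
(H + o(0))*k = (-118 - 6*0)*(-80) = (-118 + 0)*(-80) = -118*(-80) = 9440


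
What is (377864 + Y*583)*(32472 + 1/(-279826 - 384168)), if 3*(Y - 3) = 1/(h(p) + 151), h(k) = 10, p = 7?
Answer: 1976663695666033777/160354551 ≈ 1.2327e+10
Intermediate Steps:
Y = 1450/483 (Y = 3 + 1/(3*(10 + 151)) = 3 + (1/3)/161 = 3 + (1/3)*(1/161) = 3 + 1/483 = 1450/483 ≈ 3.0021)
(377864 + Y*583)*(32472 + 1/(-279826 - 384168)) = (377864 + (1450/483)*583)*(32472 + 1/(-279826 - 384168)) = (377864 + 845350/483)*(32472 + 1/(-663994)) = 183353662*(32472 - 1/663994)/483 = (183353662/483)*(21561213167/663994) = 1976663695666033777/160354551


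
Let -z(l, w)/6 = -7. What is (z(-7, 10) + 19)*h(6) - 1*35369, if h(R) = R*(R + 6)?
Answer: -30977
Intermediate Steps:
z(l, w) = 42 (z(l, w) = -6*(-7) = 42)
h(R) = R*(6 + R)
(z(-7, 10) + 19)*h(6) - 1*35369 = (42 + 19)*(6*(6 + 6)) - 1*35369 = 61*(6*12) - 35369 = 61*72 - 35369 = 4392 - 35369 = -30977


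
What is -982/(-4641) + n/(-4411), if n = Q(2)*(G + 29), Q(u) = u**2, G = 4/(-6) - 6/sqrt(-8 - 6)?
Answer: 3805622/20471451 - 12*I*sqrt(14)/30877 ≈ 0.1859 - 0.0014542*I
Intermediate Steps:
G = -2/3 + 3*I*sqrt(14)/7 (G = 4*(-1/6) - 6*(-I*sqrt(14)/14) = -2/3 - 6*(-I*sqrt(14)/14) = -2/3 - (-3)*I*sqrt(14)/7 = -2/3 + 3*I*sqrt(14)/7 ≈ -0.66667 + 1.6036*I)
n = 340/3 + 12*I*sqrt(14)/7 (n = 2**2*((-2/3 + 3*I*sqrt(14)/7) + 29) = 4*(85/3 + 3*I*sqrt(14)/7) = 340/3 + 12*I*sqrt(14)/7 ≈ 113.33 + 6.4143*I)
-982/(-4641) + n/(-4411) = -982/(-4641) + (340/3 + 12*I*sqrt(14)/7)/(-4411) = -982*(-1/4641) + (340/3 + 12*I*sqrt(14)/7)*(-1/4411) = 982/4641 + (-340/13233 - 12*I*sqrt(14)/30877) = 3805622/20471451 - 12*I*sqrt(14)/30877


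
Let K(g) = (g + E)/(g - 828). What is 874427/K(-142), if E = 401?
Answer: -848194190/259 ≈ -3.2749e+6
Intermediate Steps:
K(g) = (401 + g)/(-828 + g) (K(g) = (g + 401)/(g - 828) = (401 + g)/(-828 + g))
874427/K(-142) = 874427/(((401 - 142)/(-828 - 142))) = 874427/((259/(-970))) = 874427/((-1/970*259)) = 874427/(-259/970) = 874427*(-970/259) = -848194190/259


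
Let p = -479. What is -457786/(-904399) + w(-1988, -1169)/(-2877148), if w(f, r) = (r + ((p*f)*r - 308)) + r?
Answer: 504040365259347/1301044887026 ≈ 387.41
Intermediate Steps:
w(f, r) = -308 + 2*r - 479*f*r (w(f, r) = (r + ((-479*f)*r - 308)) + r = (r + (-479*f*r - 308)) + r = (r + (-308 - 479*f*r)) + r = (-308 + r - 479*f*r) + r = -308 + 2*r - 479*f*r)
-457786/(-904399) + w(-1988, -1169)/(-2877148) = -457786/(-904399) + (-308 + 2*(-1169) - 479*(-1988)*(-1169))/(-2877148) = -457786*(-1/904399) + (-308 - 2338 - 1113182588)*(-1/2877148) = 457786/904399 - 1113185234*(-1/2877148) = 457786/904399 + 556592617/1438574 = 504040365259347/1301044887026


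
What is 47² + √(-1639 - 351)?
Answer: 2209 + I*√1990 ≈ 2209.0 + 44.609*I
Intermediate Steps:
47² + √(-1639 - 351) = 2209 + √(-1990) = 2209 + I*√1990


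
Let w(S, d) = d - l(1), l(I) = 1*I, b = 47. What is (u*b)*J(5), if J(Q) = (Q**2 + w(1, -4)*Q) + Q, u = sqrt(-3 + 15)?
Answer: 470*sqrt(3) ≈ 814.06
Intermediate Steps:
l(I) = I
w(S, d) = -1 + d (w(S, d) = d - 1*1 = d - 1 = -1 + d)
u = 2*sqrt(3) (u = sqrt(12) = 2*sqrt(3) ≈ 3.4641)
J(Q) = Q**2 - 4*Q (J(Q) = (Q**2 + (-1 - 4)*Q) + Q = (Q**2 - 5*Q) + Q = Q**2 - 4*Q)
(u*b)*J(5) = ((2*sqrt(3))*47)*(5*(-4 + 5)) = (94*sqrt(3))*(5*1) = (94*sqrt(3))*5 = 470*sqrt(3)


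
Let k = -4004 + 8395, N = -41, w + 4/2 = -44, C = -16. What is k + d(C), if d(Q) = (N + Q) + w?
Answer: 4288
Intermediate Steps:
w = -46 (w = -2 - 44 = -46)
k = 4391
d(Q) = -87 + Q (d(Q) = (-41 + Q) - 46 = -87 + Q)
k + d(C) = 4391 + (-87 - 16) = 4391 - 103 = 4288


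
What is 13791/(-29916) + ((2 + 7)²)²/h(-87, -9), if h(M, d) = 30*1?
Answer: 10881397/49860 ≈ 218.24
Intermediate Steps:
h(M, d) = 30
13791/(-29916) + ((2 + 7)²)²/h(-87, -9) = 13791/(-29916) + ((2 + 7)²)²/30 = 13791*(-1/29916) + (9²)²*(1/30) = -4597/9972 + 81²*(1/30) = -4597/9972 + 6561*(1/30) = -4597/9972 + 2187/10 = 10881397/49860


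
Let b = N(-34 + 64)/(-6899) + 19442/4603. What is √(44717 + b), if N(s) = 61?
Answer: 2*√11274773906557984757/31756097 ≈ 211.47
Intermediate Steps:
b = 133849575/31756097 (b = 61/(-6899) + 19442/4603 = 61*(-1/6899) + 19442*(1/4603) = -61/6899 + 19442/4603 = 133849575/31756097 ≈ 4.2149)
√(44717 + b) = √(44717 + 133849575/31756097) = √(1420171239124/31756097) = 2*√11274773906557984757/31756097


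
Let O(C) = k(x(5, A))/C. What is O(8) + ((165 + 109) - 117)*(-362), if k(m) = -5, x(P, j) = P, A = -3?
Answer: -454677/8 ≈ -56835.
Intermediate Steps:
O(C) = -5/C
O(8) + ((165 + 109) - 117)*(-362) = -5/8 + ((165 + 109) - 117)*(-362) = -5*1/8 + (274 - 117)*(-362) = -5/8 + 157*(-362) = -5/8 - 56834 = -454677/8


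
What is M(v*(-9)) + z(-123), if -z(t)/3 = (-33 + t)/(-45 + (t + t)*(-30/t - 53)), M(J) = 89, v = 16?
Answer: 127945/1437 ≈ 89.036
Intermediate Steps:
z(t) = -3*(-33 + t)/(-45 + 2*t*(-53 - 30/t)) (z(t) = -3*(-33 + t)/(-45 + (t + t)*(-30/t - 53)) = -3*(-33 + t)/(-45 + (2*t)*(-53 - 30/t)) = -3*(-33 + t)/(-45 + 2*t*(-53 - 30/t)))
M(v*(-9)) + z(-123) = 89 + 3*(-33 - 123)/(105 + 106*(-123)) = 89 + 3*(-156)/(105 - 13038) = 89 + 3*(-156)/(-12933) = 89 + 3*(-1/12933)*(-156) = 89 + 52/1437 = 127945/1437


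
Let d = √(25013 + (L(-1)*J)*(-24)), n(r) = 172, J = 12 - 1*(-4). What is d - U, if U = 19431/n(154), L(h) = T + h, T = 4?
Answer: -19431/172 + √23861 ≈ 41.499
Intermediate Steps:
J = 16 (J = 12 + 4 = 16)
L(h) = 4 + h
U = 19431/172 ≈ 112.97
d = √23861 (d = √(25013 + ((4 - 1)*16)*(-24)) = √(25013 + (3*16)*(-24)) = √(25013 + 48*(-24)) = √(25013 - 1152) = √23861 ≈ 154.47)
d - U = √23861 - 1*19431/172 = √23861 - 19431/172 = -19431/172 + √23861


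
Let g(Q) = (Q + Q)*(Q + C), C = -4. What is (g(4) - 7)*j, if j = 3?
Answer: -21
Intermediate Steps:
g(Q) = 2*Q*(-4 + Q) (g(Q) = (Q + Q)*(Q - 4) = (2*Q)*(-4 + Q) = 2*Q*(-4 + Q))
(g(4) - 7)*j = (2*4*(-4 + 4) - 7)*3 = (2*4*0 - 7)*3 = (0 - 7)*3 = -7*3 = -21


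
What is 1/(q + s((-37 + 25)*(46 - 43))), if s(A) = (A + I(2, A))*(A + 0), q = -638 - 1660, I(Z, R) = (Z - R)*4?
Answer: -1/6474 ≈ -0.00015446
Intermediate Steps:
I(Z, R) = -4*R + 4*Z
q = -2298
s(A) = A*(8 - 3*A) (s(A) = (A + (-4*A + 4*2))*(A + 0) = (A + (-4*A + 8))*A = (A + (8 - 4*A))*A = (8 - 3*A)*A = A*(8 - 3*A))
1/(q + s((-37 + 25)*(46 - 43))) = 1/(-2298 + ((-37 + 25)*(46 - 43))*(8 - 3*(-37 + 25)*(46 - 43))) = 1/(-2298 + (-12*3)*(8 - (-36)*3)) = 1/(-2298 - 36*(8 - 3*(-36))) = 1/(-2298 - 36*(8 + 108)) = 1/(-2298 - 36*116) = 1/(-2298 - 4176) = 1/(-6474) = -1/6474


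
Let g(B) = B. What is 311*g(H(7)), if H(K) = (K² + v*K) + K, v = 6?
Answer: 30478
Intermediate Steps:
H(K) = K² + 7*K (H(K) = (K² + 6*K) + K = K² + 7*K)
311*g(H(7)) = 311*(7*(7 + 7)) = 311*(7*14) = 311*98 = 30478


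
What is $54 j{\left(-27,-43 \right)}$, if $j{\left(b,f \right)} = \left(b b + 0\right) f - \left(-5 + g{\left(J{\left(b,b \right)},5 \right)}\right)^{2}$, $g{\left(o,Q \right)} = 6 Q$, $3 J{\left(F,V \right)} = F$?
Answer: $-1726488$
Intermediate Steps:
$J{\left(F,V \right)} = \frac{F}{3}$
$j{\left(b,f \right)} = -625 + f b^{2}$ ($j{\left(b,f \right)} = \left(b b + 0\right) f - \left(-5 + 6 \cdot 5\right)^{2} = \left(b^{2} + 0\right) f - \left(-5 + 30\right)^{2} = b^{2} f - 25^{2} = f b^{2} - 625 = -625 + f b^{2}$)
$54 j{\left(-27,-43 \right)} = 54 \left(-625 - 43 \left(-27\right)^{2}\right) = 54 \left(-625 - 31347\right) = 54 \left(-31972\right) = -1726488$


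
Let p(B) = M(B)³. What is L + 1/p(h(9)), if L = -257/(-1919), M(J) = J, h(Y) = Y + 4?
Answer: 566548/4216043 ≈ 0.13438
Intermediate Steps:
h(Y) = 4 + Y
p(B) = B³
L = 257/1919 (L = -257*(-1/1919) = 257/1919 ≈ 0.13392)
L + 1/p(h(9)) = 257/1919 + 1/((4 + 9)³) = 257/1919 + 1/(13³) = 257/1919 + 1/2197 = 566548/4216043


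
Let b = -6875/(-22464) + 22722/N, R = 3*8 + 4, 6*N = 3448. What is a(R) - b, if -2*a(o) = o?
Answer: -521331157/9681984 ≈ -53.845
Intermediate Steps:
N = 1724/3 (N = (⅙)*3448 = 1724/3 ≈ 574.67)
R = 28 (R = 24 + 4 = 28)
a(o) = -o/2
b = 385783381/9681984 (b = -6875/(-22464) + 22722/(1724/3) = -6875*(-1/22464) + 22722*(3/1724) = 6875/22464 + 34083/862 = 385783381/9681984 ≈ 39.845)
a(R) - b = -½*28 - 1*385783381/9681984 = -14 - 385783381/9681984 = -521331157/9681984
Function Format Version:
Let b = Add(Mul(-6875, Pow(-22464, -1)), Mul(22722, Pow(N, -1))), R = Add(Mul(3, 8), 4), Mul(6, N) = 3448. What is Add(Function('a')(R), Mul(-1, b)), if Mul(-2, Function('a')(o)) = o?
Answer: Rational(-521331157, 9681984) ≈ -53.845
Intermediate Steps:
N = Rational(1724, 3) (N = Mul(Rational(1, 6), 3448) = Rational(1724, 3) ≈ 574.67)
R = 28 (R = Add(24, 4) = 28)
Function('a')(o) = Mul(Rational(-1, 2), o)
b = Rational(385783381, 9681984) (b = Add(Mul(-6875, Pow(-22464, -1)), Mul(22722, Pow(Rational(1724, 3), -1))) = Add(Mul(-6875, Rational(-1, 22464)), Mul(22722, Rational(3, 1724))) = Add(Rational(6875, 22464), Rational(34083, 862)) = Rational(385783381, 9681984) ≈ 39.845)
Add(Function('a')(R), Mul(-1, b)) = Add(Mul(Rational(-1, 2), 28), Mul(-1, Rational(385783381, 9681984))) = Add(-14, Rational(-385783381, 9681984)) = Rational(-521331157, 9681984)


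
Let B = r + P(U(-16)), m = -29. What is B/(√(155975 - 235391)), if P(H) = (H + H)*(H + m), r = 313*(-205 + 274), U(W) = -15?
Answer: -7639*I*√2206/4412 ≈ -81.321*I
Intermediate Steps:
r = 21597 (r = 313*69 = 21597)
P(H) = 2*H*(-29 + H) (P(H) = (H + H)*(H - 29) = (2*H)*(-29 + H) = 2*H*(-29 + H))
B = 22917 (B = 21597 + 2*(-15)*(-29 - 15) = 21597 + 2*(-15)*(-44) = 21597 + 1320 = 22917)
B/(√(155975 - 235391)) = 22917/(√(155975 - 235391)) = 22917/(√(-79416)) = 22917/((6*I*√2206)) = 22917*(-I*√2206/13236) = -7639*I*√2206/4412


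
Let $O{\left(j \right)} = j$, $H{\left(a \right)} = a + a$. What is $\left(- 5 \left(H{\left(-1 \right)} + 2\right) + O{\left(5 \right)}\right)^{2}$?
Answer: $25$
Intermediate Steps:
$H{\left(a \right)} = 2 a$
$\left(- 5 \left(H{\left(-1 \right)} + 2\right) + O{\left(5 \right)}\right)^{2} = \left(- 5 \left(2 \left(-1\right) + 2\right) + 5\right)^{2} = \left(- 5 \left(-2 + 2\right) + 5\right)^{2} = \left(\left(-5\right) 0 + 5\right)^{2} = \left(0 + 5\right)^{2} = 5^{2} = 25$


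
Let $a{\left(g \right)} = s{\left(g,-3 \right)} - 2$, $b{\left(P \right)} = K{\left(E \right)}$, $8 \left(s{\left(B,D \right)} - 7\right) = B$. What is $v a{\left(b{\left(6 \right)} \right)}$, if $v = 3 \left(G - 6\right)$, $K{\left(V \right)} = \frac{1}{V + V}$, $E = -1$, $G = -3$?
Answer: $- \frac{2133}{16} \approx -133.31$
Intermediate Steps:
$s{\left(B,D \right)} = 7 + \frac{B}{8}$
$K{\left(V \right)} = \frac{1}{2 V}$
$b{\left(P \right)} = - \frac{1}{2}$ ($b{\left(P \right)} = \frac{1}{2 \left(-1\right)} = \frac{1}{2} \left(-1\right) = - \frac{1}{2}$)
$v = -27$ ($v = 3 \left(-3 - 6\right) = 3 \left(-9\right) = -27$)
$a{\left(g \right)} = 5 + \frac{g}{8}$ ($a{\left(g \right)} = \left(7 + \frac{g}{8}\right) - 2 = 5 + \frac{g}{8}$)
$v a{\left(b{\left(6 \right)} \right)} = - 27 \left(5 + \frac{1}{8} \left(- \frac{1}{2}\right)\right) = - 27 \left(5 - \frac{1}{16}\right) = \left(-27\right) \frac{79}{16} = - \frac{2133}{16}$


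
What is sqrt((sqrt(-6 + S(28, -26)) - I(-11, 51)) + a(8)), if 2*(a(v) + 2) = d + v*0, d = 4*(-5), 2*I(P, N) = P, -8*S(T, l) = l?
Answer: sqrt(-26 + 2*I*sqrt(11))/2 ≈ 0.32265 + 2.5698*I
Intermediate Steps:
S(T, l) = -l/8
I(P, N) = P/2
d = -20
a(v) = -12 (a(v) = -2 + (-20 + v*0)/2 = -2 + (-20 + 0)/2 = -2 + (1/2)*(-20) = -2 - 10 = -12)
sqrt((sqrt(-6 + S(28, -26)) - I(-11, 51)) + a(8)) = sqrt((sqrt(-6 - 1/8*(-26)) - (-11)/2) - 12) = sqrt((sqrt(-6 + 13/4) - 1*(-11/2)) - 12) = sqrt((sqrt(-11/4) + 11/2) - 12) = sqrt((I*sqrt(11)/2 + 11/2) - 12) = sqrt((11/2 + I*sqrt(11)/2) - 12) = sqrt(-13/2 + I*sqrt(11)/2)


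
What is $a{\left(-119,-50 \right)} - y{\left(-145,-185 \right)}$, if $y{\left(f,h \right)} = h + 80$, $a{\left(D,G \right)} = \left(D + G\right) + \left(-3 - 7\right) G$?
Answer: $436$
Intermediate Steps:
$a{\left(D,G \right)} = D - 9 G$ ($a{\left(D,G \right)} = \left(D + G\right) - 10 G = D - 9 G$)
$y{\left(f,h \right)} = 80 + h$
$a{\left(-119,-50 \right)} - y{\left(-145,-185 \right)} = \left(-119 - -450\right) - \left(80 - 185\right) = \left(-119 + 450\right) - -105 = 331 + 105 = 436$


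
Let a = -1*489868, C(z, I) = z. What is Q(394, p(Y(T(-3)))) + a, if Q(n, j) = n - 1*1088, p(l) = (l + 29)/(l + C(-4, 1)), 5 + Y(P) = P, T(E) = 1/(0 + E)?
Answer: -490562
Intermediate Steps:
T(E) = 1/E
Y(P) = -5 + P
a = -489868
p(l) = (29 + l)/(-4 + l) (p(l) = (l + 29)/(l - 4) = (29 + l)/(-4 + l))
Q(n, j) = -1088 + n (Q(n, j) = n - 1088 = -1088 + n)
Q(394, p(Y(T(-3)))) + a = (-1088 + 394) - 489868 = -694 - 489868 = -490562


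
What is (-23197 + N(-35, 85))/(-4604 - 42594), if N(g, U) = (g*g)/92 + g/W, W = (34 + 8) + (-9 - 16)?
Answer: 36262503/73817672 ≈ 0.49124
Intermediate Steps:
W = 17 (W = 42 - 25 = 17)
N(g, U) = g/17 + g²/92 (N(g, U) = (g*g)/92 + g/17 = g²*(1/92) + g*(1/17) = g²/92 + g/17 = g/17 + g²/92)
(-23197 + N(-35, 85))/(-4604 - 42594) = (-23197 + (1/1564)*(-35)*(92 + 17*(-35)))/(-4604 - 42594) = (-23197 + (1/1564)*(-35)*(92 - 595))/(-47198) = (-23197 + (1/1564)*(-35)*(-503))*(-1/47198) = (-23197 + 17605/1564)*(-1/47198) = -36262503/1564*(-1/47198) = 36262503/73817672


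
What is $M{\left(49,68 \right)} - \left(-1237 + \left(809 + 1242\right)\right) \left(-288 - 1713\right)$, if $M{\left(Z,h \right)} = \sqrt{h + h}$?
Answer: $1628814 + 2 \sqrt{34} \approx 1.6288 \cdot 10^{6}$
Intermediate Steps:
$M{\left(Z,h \right)} = \sqrt{2} \sqrt{h}$ ($M{\left(Z,h \right)} = \sqrt{2 h} = \sqrt{2} \sqrt{h}$)
$M{\left(49,68 \right)} - \left(-1237 + \left(809 + 1242\right)\right) \left(-288 - 1713\right) = \sqrt{2} \sqrt{68} - \left(-1237 + \left(809 + 1242\right)\right) \left(-288 - 1713\right) = \sqrt{2} \cdot 2 \sqrt{17} - \left(-1237 + 2051\right) \left(-2001\right) = 2 \sqrt{34} - 814 \left(-2001\right) = 2 \sqrt{34} - -1628814 = 2 \sqrt{34} + 1628814 = 1628814 + 2 \sqrt{34}$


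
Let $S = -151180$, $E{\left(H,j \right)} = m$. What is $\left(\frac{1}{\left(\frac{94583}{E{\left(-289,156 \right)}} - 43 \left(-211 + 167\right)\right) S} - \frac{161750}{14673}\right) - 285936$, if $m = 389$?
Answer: $- \frac{58537354710812492293}{204713985002660} \approx -2.8595 \cdot 10^{5}$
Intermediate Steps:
$E{\left(H,j \right)} = 389$
$\left(\frac{1}{\left(\frac{94583}{E{\left(-289,156 \right)}} - 43 \left(-211 + 167\right)\right) S} - \frac{161750}{14673}\right) - 285936 = \left(\frac{1}{\left(\frac{94583}{389} - 43 \left(-211 + 167\right)\right) \left(-151180\right)} - \frac{161750}{14673}\right) - 285936 = \left(\frac{1}{94583 \cdot \frac{1}{389} - -1892} \left(- \frac{1}{151180}\right) - \frac{161750}{14673}\right) - 285936 = \left(\frac{1}{\frac{94583}{389} + 1892} \left(- \frac{1}{151180}\right) - \frac{161750}{14673}\right) - 285936 = \left(\frac{1}{\frac{830571}{389}} \left(- \frac{1}{151180}\right) - \frac{161750}{14673}\right) - 285936 = \left(\frac{389}{830571} \left(- \frac{1}{151180}\right) - \frac{161750}{14673}\right) - 285936 = \left(- \frac{389}{125565723780} - \frac{161750}{14673}\right) - 285936 = - \frac{2256695091902533}{204713985002660} - 285936 = - \frac{58537354710812492293}{204713985002660}$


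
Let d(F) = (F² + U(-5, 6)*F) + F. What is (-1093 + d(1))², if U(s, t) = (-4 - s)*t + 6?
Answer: 1164241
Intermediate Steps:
U(s, t) = 6 + t*(-4 - s) (U(s, t) = t*(-4 - s) + 6 = 6 + t*(-4 - s))
d(F) = F² + 13*F (d(F) = (F² + (6 - 4*6 - 1*(-5)*6)*F) + F = (F² + (6 - 24 + 30)*F) + F = (F² + 12*F) + F = F² + 13*F)
(-1093 + d(1))² = (-1093 + 1*(13 + 1))² = (-1093 + 1*14)² = (-1093 + 14)² = (-1079)² = 1164241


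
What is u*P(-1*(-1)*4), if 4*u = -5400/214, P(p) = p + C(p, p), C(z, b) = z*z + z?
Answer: -16200/107 ≈ -151.40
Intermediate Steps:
C(z, b) = z + z**2 (C(z, b) = z**2 + z = z + z**2)
P(p) = p + p*(1 + p)
u = -675/107 (u = (-5400/214)/4 = (-30*90/107)/4 = (1/4)*(-2700/107) = -675/107 ≈ -6.3084)
u*P(-1*(-1)*4) = -675*-1*(-1)*4*(2 - 1*(-1)*4)/107 = -675*1*4*(2 + 1*4)/107 = -2700*(2 + 4)/107 = -2700*6/107 = -675/107*24 = -16200/107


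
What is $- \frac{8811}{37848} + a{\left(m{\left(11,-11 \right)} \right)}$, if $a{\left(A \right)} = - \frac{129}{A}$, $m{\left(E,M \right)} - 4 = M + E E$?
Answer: $- \frac{17213}{12616} \approx -1.3644$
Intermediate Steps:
$m{\left(E,M \right)} = 4 + M + E^{2}$ ($m{\left(E,M \right)} = 4 + \left(M + E E\right) = 4 + \left(M + E^{2}\right) = 4 + M + E^{2}$)
$- \frac{8811}{37848} + a{\left(m{\left(11,-11 \right)} \right)} = - \frac{8811}{37848} - \frac{129}{4 - 11 + 11^{2}} = \left(-8811\right) \frac{1}{37848} - \frac{129}{4 - 11 + 121} = - \frac{2937}{12616} - \frac{129}{114} = - \frac{2937}{12616} - \frac{43}{38} = - \frac{17213}{12616}$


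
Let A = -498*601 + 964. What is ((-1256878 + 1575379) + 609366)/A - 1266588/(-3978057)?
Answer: -1104413850009/395596552346 ≈ -2.7918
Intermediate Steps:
A = -298334 (A = -299298 + 964 = -298334)
((-1256878 + 1575379) + 609366)/A - 1266588/(-3978057) = ((-1256878 + 1575379) + 609366)/(-298334) - 1266588/(-3978057) = (318501 + 609366)*(-1/298334) - 1266588*(-1/3978057) = 927867*(-1/298334) + 422196/1326019 = -927867/298334 + 422196/1326019 = -1104413850009/395596552346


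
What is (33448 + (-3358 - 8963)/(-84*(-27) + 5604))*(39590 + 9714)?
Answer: 540886111535/328 ≈ 1.6490e+9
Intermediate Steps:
(33448 + (-3358 - 8963)/(-84*(-27) + 5604))*(39590 + 9714) = (33448 - 12321/(2268 + 5604))*49304 = (33448 - 12321/7872)*49304 = (33448 - 12321*1/7872)*49304 = (33448 - 4107/2624)*49304 = (87763445/2624)*49304 = 540886111535/328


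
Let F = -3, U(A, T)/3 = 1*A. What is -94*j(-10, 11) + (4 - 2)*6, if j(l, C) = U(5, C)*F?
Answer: 4242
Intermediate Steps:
U(A, T) = 3*A (U(A, T) = 3*(1*A) = 3*A)
j(l, C) = -45 (j(l, C) = (3*5)*(-3) = 15*(-3) = -45)
-94*j(-10, 11) + (4 - 2)*6 = -94*(-45) + (4 - 2)*6 = 4230 + 2*6 = 4230 + 12 = 4242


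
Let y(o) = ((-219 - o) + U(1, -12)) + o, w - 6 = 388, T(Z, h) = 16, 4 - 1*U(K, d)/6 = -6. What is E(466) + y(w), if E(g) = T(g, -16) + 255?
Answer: 112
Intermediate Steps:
U(K, d) = 60 (U(K, d) = 24 - 6*(-6) = 24 + 36 = 60)
E(g) = 271 (E(g) = 16 + 255 = 271)
w = 394 (w = 6 + 388 = 394)
y(o) = -159 (y(o) = ((-219 - o) + 60) + o = (-159 - o) + o = -159)
E(466) + y(w) = 271 - 159 = 112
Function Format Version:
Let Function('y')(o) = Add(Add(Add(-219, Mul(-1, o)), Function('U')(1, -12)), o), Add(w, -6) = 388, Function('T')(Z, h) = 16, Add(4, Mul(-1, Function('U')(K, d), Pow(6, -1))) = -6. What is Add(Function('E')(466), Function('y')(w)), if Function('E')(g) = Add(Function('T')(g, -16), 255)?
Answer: 112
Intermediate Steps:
Function('U')(K, d) = 60 (Function('U')(K, d) = Add(24, Mul(-6, -6)) = Add(24, 36) = 60)
Function('E')(g) = 271 (Function('E')(g) = Add(16, 255) = 271)
w = 394 (w = Add(6, 388) = 394)
Function('y')(o) = -159 (Function('y')(o) = Add(Add(Add(-219, Mul(-1, o)), 60), o) = Add(Add(-159, Mul(-1, o)), o) = -159)
Add(Function('E')(466), Function('y')(w)) = Add(271, -159) = 112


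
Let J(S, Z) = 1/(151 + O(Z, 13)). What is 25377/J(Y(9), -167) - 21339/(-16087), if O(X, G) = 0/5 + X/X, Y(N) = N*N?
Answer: 62052470787/16087 ≈ 3.8573e+6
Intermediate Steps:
Y(N) = N²
O(X, G) = 1 (O(X, G) = 0*(⅕) + 1 = 0 + 1 = 1)
J(S, Z) = 1/152 (J(S, Z) = 1/(151 + 1) = 1/152)
25377/J(Y(9), -167) - 21339/(-16087) = 25377/(1/152) - 21339/(-16087) = 25377*152 - 21339*(-1/16087) = 3857304 + 21339/16087 = 62052470787/16087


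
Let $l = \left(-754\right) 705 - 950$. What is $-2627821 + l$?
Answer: $-3160341$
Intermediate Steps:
$l = -532520$ ($l = -531570 - 950 = -532520$)
$-2627821 + l = -2627821 - 532520 = -3160341$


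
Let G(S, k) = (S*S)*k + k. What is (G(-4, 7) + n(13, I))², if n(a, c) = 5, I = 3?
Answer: 15376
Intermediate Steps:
G(S, k) = k + k*S² (G(S, k) = S²*k + k = k*S² + k = k + k*S²)
(G(-4, 7) + n(13, I))² = (7*(1 + (-4)²) + 5)² = (7*(1 + 16) + 5)² = (7*17 + 5)² = (119 + 5)² = 124² = 15376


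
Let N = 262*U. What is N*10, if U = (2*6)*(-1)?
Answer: -31440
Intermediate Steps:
U = -12 (U = 12*(-1) = -12)
N = -3144 (N = 262*(-12) = -3144)
N*10 = -3144*10 = -31440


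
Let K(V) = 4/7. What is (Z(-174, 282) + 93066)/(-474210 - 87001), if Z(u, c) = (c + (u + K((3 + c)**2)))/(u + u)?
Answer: -56677004/341777499 ≈ -0.16583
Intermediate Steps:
K(V) = 4/7 (K(V) = 4*(1/7) = 4/7)
Z(u, c) = (4/7 + c + u)/(2*u) (Z(u, c) = (c + (u + 4/7))/(u + u) = (c + (4/7 + u))/((2*u)) = (4/7 + c + u)*(1/(2*u)) = (4/7 + c + u)/(2*u))
(Z(-174, 282) + 93066)/(-474210 - 87001) = ((1/14)*(4 + 7*282 + 7*(-174))/(-174) + 93066)/(-474210 - 87001) = ((1/14)*(-1/174)*(4 + 1974 - 1218) + 93066)/(-561211) = ((1/14)*(-1/174)*760 + 93066)*(-1/561211) = (-190/609 + 93066)*(-1/561211) = (56677004/609)*(-1/561211) = -56677004/341777499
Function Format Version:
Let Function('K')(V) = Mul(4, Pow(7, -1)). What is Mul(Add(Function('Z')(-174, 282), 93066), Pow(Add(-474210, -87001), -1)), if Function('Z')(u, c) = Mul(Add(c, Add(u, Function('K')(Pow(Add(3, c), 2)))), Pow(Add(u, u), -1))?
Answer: Rational(-56677004, 341777499) ≈ -0.16583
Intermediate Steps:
Function('K')(V) = Rational(4, 7) (Function('K')(V) = Mul(4, Rational(1, 7)) = Rational(4, 7))
Function('Z')(u, c) = Mul(Rational(1, 2), Pow(u, -1), Add(Rational(4, 7), c, u)) (Function('Z')(u, c) = Mul(Add(c, Add(u, Rational(4, 7))), Pow(Add(u, u), -1)) = Mul(Add(c, Add(Rational(4, 7), u)), Pow(Mul(2, u), -1)) = Mul(Add(Rational(4, 7), c, u), Mul(Rational(1, 2), Pow(u, -1))) = Mul(Rational(1, 2), Pow(u, -1), Add(Rational(4, 7), c, u)))
Mul(Add(Function('Z')(-174, 282), 93066), Pow(Add(-474210, -87001), -1)) = Mul(Add(Mul(Rational(1, 14), Pow(-174, -1), Add(4, Mul(7, 282), Mul(7, -174))), 93066), Pow(Add(-474210, -87001), -1)) = Mul(Add(Mul(Rational(1, 14), Rational(-1, 174), Add(4, 1974, -1218)), 93066), Pow(-561211, -1)) = Mul(Add(Mul(Rational(1, 14), Rational(-1, 174), 760), 93066), Rational(-1, 561211)) = Mul(Add(Rational(-190, 609), 93066), Rational(-1, 561211)) = Mul(Rational(56677004, 609), Rational(-1, 561211)) = Rational(-56677004, 341777499)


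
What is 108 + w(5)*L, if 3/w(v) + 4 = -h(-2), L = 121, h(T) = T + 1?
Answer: -13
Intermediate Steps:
h(T) = 1 + T
w(v) = -1 (w(v) = 3/(-4 - (1 - 2)) = 3/(-4 - 1*(-1)) = 3/(-4 + 1) = 3/(-3) = 3*(-⅓) = -1)
108 + w(5)*L = 108 - 1*121 = 108 - 121 = -13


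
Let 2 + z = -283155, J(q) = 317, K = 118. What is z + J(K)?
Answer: -282840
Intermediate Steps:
z = -283157 (z = -2 - 283155 = -283157)
z + J(K) = -283157 + 317 = -282840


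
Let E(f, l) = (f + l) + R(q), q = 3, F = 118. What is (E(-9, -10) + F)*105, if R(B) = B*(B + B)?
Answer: 12285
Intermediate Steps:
R(B) = 2*B² (R(B) = B*(2*B) = 2*B²)
E(f, l) = 18 + f + l (E(f, l) = (f + l) + 2*3² = (f + l) + 2*9 = (f + l) + 18 = 18 + f + l)
(E(-9, -10) + F)*105 = ((18 - 9 - 10) + 118)*105 = (-1 + 118)*105 = 117*105 = 12285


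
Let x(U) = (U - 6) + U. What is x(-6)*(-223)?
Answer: 4014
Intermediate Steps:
x(U) = -6 + 2*U (x(U) = (-6 + U) + U = -6 + 2*U)
x(-6)*(-223) = (-6 + 2*(-6))*(-223) = (-6 - 12)*(-223) = -18*(-223) = 4014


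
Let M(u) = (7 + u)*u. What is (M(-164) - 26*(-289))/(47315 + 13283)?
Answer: 16631/30299 ≈ 0.54890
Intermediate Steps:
M(u) = u*(7 + u)
(M(-164) - 26*(-289))/(47315 + 13283) = (-164*(7 - 164) - 26*(-289))/(47315 + 13283) = (-164*(-157) + 7514)/60598 = (25748 + 7514)*(1/60598) = 33262*(1/60598) = 16631/30299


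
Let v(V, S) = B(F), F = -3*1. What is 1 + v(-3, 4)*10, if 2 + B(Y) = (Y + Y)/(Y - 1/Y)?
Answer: 7/2 ≈ 3.5000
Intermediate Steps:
F = -3
B(Y) = -2 + 2*Y/(Y - 1/Y) (B(Y) = -2 + (Y + Y)/(Y - 1/Y) = -2 + (2*Y)/(Y - 1/Y) = -2 + 2*Y/(Y - 1/Y))
v(V, S) = ¼ (v(V, S) = 2/(-1 + (-3)²) = 2/(-1 + 9) = 2/8 = 2*(⅛) = ¼)
1 + v(-3, 4)*10 = 1 + (¼)*10 = 1 + 5/2 = 7/2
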